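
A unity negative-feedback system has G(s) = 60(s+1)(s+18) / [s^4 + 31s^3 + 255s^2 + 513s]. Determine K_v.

40/19

The denominator has no term below 513s — 1 pole at s=0, type 1.
K_v = lim_{s→0} s·G(s) = 60·1·18 / 513 = 40/19.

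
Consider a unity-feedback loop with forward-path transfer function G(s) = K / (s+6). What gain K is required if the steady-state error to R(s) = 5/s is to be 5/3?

12

No free integrators in G(s): this is a type 0 system.
K_p = lim_{s→0} G(s) = K / (6) = (1/6)·K.
e_ss = 5/(1 + K_p) = 5/3 ⇒ 1 + (1/6)·K = 3 ⇒ K = 12.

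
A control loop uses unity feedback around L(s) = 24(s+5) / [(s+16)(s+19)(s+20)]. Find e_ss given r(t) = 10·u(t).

304/31

L(s) has no factors of s in the denominator, so the system is type 0.
K_p = lim_{s→0} L(s) = 24·5 / (16·19·20) = 3/152.
e_ss = 10/(1 + K_p) = 10/(155/152) = 304/31.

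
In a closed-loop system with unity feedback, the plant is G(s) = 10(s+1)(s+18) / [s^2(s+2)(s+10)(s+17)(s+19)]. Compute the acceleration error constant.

9/323

System type = 2 (two poles at s=0).
K_a = lim_{s→0} s^2·G(s) = 10·1·18 / (2·10·17·19) = 9/323.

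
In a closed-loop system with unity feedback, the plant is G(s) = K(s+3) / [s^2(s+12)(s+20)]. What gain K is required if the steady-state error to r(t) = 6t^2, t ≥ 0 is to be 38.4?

25

System type = 2 (two poles at s=0).
K_a = lim_{s→0} s^2·G(s) = K·3 / (12·20) = 0.0125·K.
e_ss = 12/K_a = 38.4 ⇒ K_a = 0.3125 ⇒ K = 0.3125/0.0125 = 25.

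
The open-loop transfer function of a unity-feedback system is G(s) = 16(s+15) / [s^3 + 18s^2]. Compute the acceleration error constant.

Factoring s^2 from the denominator leaves a polynomial with constant term 18, so the system is type 2.
K_a = lim_{s→0} s^2·G(s) = 16·15 / 18 = 40/3.

40/3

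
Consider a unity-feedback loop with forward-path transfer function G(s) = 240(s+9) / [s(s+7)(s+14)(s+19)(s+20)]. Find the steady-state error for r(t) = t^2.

The open loop has one pole at the origin → type 1 system.
For a type-1 system K_a = 0, so e_ss to a parabolic input is unbounded.

infinity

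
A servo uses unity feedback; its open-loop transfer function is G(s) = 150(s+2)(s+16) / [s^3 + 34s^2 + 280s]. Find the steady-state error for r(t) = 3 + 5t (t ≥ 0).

Lowest-order denominator term is 280s, so the open loop has 1 pole at the origin → type 1 system. Treating each term separately:
  • 3: tracked with zero error.
  • 5t: e_ss = 5/K_v with K_v=120/7 → 7/24.
Total e_ss = 7/24.

7/24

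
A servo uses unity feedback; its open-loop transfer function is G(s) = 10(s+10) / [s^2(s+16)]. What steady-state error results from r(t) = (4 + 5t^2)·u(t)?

Two free integrators in G(s): this is a type 2 system. Treating each term separately:
  • 4: tracked with zero error.
  • 5t^2: e_ss = 10/K_a with K_a=6.25 → 1.6.
Total e_ss = 1.6.

1.6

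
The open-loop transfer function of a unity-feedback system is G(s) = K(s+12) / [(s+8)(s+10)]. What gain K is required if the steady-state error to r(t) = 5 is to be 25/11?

8

G(s) has no factors of s in the denominator, so the system is type 0.
K_p = lim_{s→0} G(s) = K·12 / (8·10) = 0.15·K.
e_ss = 5/(1 + K_p) = 25/11 ⇒ 1 + 0.15·K = 2.2 ⇒ K = 8.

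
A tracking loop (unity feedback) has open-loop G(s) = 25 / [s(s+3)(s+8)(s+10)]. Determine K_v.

The open loop has one pole at the origin → type 1 system.
K_v = lim_{s→0} s·G(s) = 25 / (3·8·10) = 5/48.

5/48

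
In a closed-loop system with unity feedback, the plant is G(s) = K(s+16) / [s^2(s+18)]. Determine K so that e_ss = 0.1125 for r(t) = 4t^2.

80

System type = 2 (two poles at s=0).
K_a = lim_{s→0} s^2·G(s) = K·16 / (18) = (8/9)·K.
e_ss = 8/K_a = 0.1125 ⇒ K_a = 640/9 ⇒ K = (640/9)/(8/9) = 80.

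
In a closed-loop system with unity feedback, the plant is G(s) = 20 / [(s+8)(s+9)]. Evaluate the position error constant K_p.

5/18

G(s) has no factors of s in the denominator, so the system is type 0.
K_p = lim_{s→0} G(s) = 20 / (8·9) = 5/18.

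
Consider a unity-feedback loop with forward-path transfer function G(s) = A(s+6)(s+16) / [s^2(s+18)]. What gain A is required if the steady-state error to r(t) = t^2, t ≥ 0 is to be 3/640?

80

System type = 2 (two poles at s=0).
K_a = lim_{s→0} s^2·G(s) = A·6·16 / (18) = (16/3)·A.
e_ss = 2/K_a = 3/640 ⇒ K_a = 1280/3 ⇒ A = (1280/3)/(16/3) = 80.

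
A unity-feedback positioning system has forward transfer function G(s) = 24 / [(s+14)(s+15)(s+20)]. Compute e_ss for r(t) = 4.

The open loop has no poles at the origin → type 0 system.
K_p = lim_{s→0} G(s) = 24 / (14·15·20) = 1/175.
e_ss = 4/(1 + K_p) = 4/(176/175) = 175/44.

175/44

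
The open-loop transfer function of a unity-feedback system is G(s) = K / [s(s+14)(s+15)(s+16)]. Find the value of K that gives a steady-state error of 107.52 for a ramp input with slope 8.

250

The open loop has one pole at the origin → type 1 system.
K_v = lim_{s→0} s·G(s) = K / (14·15·16) = (1/3360)·K.
e_ss = 8/K_v = 107.52 ⇒ K_v = 25/336 ⇒ K = (25/336)/(1/3360) = 250.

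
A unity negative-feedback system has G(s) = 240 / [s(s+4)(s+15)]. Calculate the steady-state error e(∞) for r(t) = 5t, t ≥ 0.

1.25

G(s) has one factor of s in the denominator, so the system is type 1.
K_v = lim_{s→0} s·G(s) = 240 / (4·15) = 4.
e_ss = 5/K_v = 5/4 = 1.25.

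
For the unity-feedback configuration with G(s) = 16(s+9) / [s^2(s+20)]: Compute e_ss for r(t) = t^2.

5/18

System type = 2 (two poles at s=0).
K_a = lim_{s→0} s^2·G(s) = 16·9 / (20) = 7.2.
r(t) = t^2 gives R(s) = 2/s^3.
e_ss = 2/K_a = 2/7.2 = 5/18.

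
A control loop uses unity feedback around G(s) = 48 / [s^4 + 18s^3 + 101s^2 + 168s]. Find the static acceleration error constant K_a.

0

Lowest-order denominator term is 168s, so the open loop has 1 pole at the origin → type 1 system.
K_a = lim_{s→0} s^2·G(s) = 0 (the extra factor of s kills the finite limit).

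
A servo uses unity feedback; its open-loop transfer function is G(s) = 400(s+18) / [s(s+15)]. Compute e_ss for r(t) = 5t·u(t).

System type = 1 (one pole at s=0).
K_v = lim_{s→0} s·G(s) = 400·18 / (15) = 480.
e_ss = 5/K_v = 5/480 = 1/96.

1/96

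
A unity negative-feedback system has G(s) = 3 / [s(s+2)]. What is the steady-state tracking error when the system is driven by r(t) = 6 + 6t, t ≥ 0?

One free integrator in G(s): this is a type 1 system. By superposition:
  • 6: tracked with zero error.
  • 6t: e_ss = 6/K_v with K_v=1.5 → 4.
Total e_ss = 4.

4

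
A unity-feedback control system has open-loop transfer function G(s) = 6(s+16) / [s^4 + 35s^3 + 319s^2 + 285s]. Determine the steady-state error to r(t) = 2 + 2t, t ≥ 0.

5.9375

Factoring s from the denominator leaves a polynomial with constant term 285, so the system is type 1. By superposition:
  • 2: tracked with zero error.
  • 2t: e_ss = 2/K_v with K_v=32/95 → 5.9375.
Total e_ss = 5.9375.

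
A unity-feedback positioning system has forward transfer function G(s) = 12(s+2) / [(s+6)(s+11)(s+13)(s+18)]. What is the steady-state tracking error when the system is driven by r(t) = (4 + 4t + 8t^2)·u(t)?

infinity

System type = 0 (no poles at s=0). Taking each input component in turn:
  • 4: e_ss = 4/(1+K_p) with K_p=2/1287 → 5148/1289.
  • 4t: a type-0 system cannot track it, e_ss → ∞.
  • 8t^2: a type-0 system cannot track it, e_ss → ∞.
The unbounded component dominates.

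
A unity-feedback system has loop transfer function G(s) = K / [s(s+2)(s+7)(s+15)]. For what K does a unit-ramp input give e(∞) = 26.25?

8

G(s) has one factor of s in the denominator, so the system is type 1.
K_v = lim_{s→0} s·G(s) = K / (2·7·15) = (1/210)·K.
e_ss = 1/K_v = 26.25 ⇒ K_v = 4/105 ⇒ K = (4/105)/(1/210) = 8.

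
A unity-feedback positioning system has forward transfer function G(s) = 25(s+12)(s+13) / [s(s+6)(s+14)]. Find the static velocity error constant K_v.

325/7

The open loop has one pole at the origin → type 1 system.
K_v = lim_{s→0} s·G(s) = 25·12·13 / (6·14) = 325/7.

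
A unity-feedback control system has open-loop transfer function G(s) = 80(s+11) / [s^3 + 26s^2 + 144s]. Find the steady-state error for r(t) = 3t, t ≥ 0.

27/55

Lowest-order denominator term is 144s, so the open loop has 1 pole at the origin → type 1 system.
K_v = lim_{s→0} s·G(s) = 80·11 / 144 = 55/9.
e_ss = 3/K_v = 3/(55/9) = 27/55.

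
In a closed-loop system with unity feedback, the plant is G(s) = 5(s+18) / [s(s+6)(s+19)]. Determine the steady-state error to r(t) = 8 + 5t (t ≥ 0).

19/3

One free integrator in G(s): this is a type 1 system. By superposition:
  • 8: tracked with zero error.
  • 5t: e_ss = 5/K_v with K_v=15/19 → 19/3.
Total e_ss = 19/3.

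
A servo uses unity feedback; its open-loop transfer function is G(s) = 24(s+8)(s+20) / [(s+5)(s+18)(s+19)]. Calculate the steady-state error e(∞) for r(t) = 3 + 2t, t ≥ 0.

infinity

No free integrators in G(s): this is a type 0 system. By superposition:
  • 3: e_ss = 3/(1+K_p) with K_p=128/57 → 171/185.
  • 2t: a type-0 system cannot track it, e_ss → ∞.
The unbounded component dominates.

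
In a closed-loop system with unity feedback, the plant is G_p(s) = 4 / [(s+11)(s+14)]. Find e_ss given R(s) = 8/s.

No free integrators in G_p(s): this is a type 0 system.
K_p = lim_{s→0} G_p(s) = 4 / (11·14) = 2/77.
e_ss = 8/(1 + K_p) = 8/(79/77) = 616/79.

616/79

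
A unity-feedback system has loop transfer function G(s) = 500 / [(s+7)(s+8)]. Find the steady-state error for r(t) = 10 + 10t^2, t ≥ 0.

The open loop has no poles at the origin → type 0 system. Treating each term separately:
  • 10: e_ss = 10/(1+K_p) with K_p=125/14 → 140/139.
  • 10t^2: a type-0 system cannot track it, e_ss → ∞.
The unbounded component dominates.

infinity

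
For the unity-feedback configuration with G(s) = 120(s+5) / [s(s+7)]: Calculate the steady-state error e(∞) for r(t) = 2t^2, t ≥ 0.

infinity

One free integrator in G(s): this is a type 1 system.
K_a = lim_{s→0} s^2·G(s) = 0; the steady-state error to this parabolic input grows without bound.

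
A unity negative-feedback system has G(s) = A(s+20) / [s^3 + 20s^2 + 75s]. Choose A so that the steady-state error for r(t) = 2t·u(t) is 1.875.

4

Lowest-order denominator term is 75s, so the open loop has 1 pole at the origin → type 1 system.
K_v = lim_{s→0} s·G(s) = A·20 / 75 = (4/15)·A.
e_ss = 2/K_v = 1.875 ⇒ K_v = 16/15 ⇒ A = (16/15)/(4/15) = 4.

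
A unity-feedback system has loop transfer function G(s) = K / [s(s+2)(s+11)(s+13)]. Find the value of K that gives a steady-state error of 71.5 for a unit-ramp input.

The open loop has one pole at the origin → type 1 system.
K_v = lim_{s→0} s·G(s) = K / (2·11·13) = (1/286)·K.
e_ss = 1/K_v = 71.5 ⇒ K_v = 2/143 ⇒ K = (2/143)/(1/286) = 4.

4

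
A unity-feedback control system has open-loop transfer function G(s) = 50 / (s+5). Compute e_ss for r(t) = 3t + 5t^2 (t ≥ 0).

infinity

G(s) has no factors of s in the denominator, so the system is type 0. By superposition:
  • 3t: a type-0 system cannot track it, e_ss → ∞.
  • 5t^2: a type-0 system cannot track it, e_ss → ∞.
The unbounded component dominates.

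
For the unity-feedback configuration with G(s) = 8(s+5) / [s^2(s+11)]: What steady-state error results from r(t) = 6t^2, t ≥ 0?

3.3

The open loop has two poles at the origin → type 2 system.
K_a = lim_{s→0} s^2·G(s) = 8·5 / (11) = 40/11.
r(t) = 6t^2 gives R(s) = 12/s^3.
e_ss = 12/K_a = 12/(40/11) = 3.3.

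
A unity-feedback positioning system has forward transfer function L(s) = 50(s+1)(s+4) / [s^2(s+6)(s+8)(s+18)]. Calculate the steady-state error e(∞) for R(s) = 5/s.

Two free integrators in L(s): this is a type 2 system.
A type-2 system has K_p = ∞, so it tracks a step input with zero steady-state error.

0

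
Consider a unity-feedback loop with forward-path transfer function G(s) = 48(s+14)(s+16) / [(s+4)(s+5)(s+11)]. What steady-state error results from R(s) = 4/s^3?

The open loop has no poles at the origin → type 0 system.
K_a = lim_{s→0} s^2·G(s) = 0; the steady-state error to this parabolic input grows without bound.

infinity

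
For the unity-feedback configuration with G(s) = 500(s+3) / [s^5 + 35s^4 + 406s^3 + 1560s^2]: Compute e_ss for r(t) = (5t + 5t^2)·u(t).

Lowest-order denominator term is 1560s^2, so the open loop has 2 poles at the origin → type 2 system. By superposition:
  • 5t: tracked with zero error.
  • 5t^2: e_ss = 10/K_a with K_a=25/26 → 10.4.
Total e_ss = 10.4.

10.4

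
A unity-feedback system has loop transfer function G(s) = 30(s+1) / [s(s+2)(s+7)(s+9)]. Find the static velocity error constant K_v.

One free integrator in G(s): this is a type 1 system.
K_v = lim_{s→0} s·G(s) = 30·1 / (2·7·9) = 5/21.

5/21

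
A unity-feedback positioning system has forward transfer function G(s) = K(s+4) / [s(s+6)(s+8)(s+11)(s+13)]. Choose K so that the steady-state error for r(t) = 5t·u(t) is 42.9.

200

One free integrator in G(s): this is a type 1 system.
K_v = lim_{s→0} s·G(s) = K·4 / (6·8·11·13) = (1/1716)·K.
e_ss = 5/K_v = 42.9 ⇒ K_v = 50/429 ⇒ K = (50/429)/(1/1716) = 200.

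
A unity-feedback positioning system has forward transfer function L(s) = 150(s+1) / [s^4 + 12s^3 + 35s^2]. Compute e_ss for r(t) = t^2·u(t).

7/15

Factoring s^2 from the denominator leaves a polynomial with constant term 35, so the system is type 2.
K_a = lim_{s→0} s^2·L(s) = 150·1 / 35 = 30/7.
r(t) = t^2 gives R(s) = 2/s^3.
e_ss = 2/K_a = 2/(30/7) = 7/15.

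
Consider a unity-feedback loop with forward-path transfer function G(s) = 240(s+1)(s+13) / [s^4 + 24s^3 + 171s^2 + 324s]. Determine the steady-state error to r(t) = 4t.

The denominator has no term below 324s — 1 pole at s=0, type 1.
K_v = lim_{s→0} s·G(s) = 240·1·13 / 324 = 260/27.
e_ss = 4/K_v = 4/(260/27) = 27/65.

27/65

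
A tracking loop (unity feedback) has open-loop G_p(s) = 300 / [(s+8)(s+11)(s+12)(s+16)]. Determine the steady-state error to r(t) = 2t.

infinity

System type = 0 (no poles at s=0).
K_v = lim_{s→0} s·G_p(s) = 0; the steady-state error to this ramp input grows without bound.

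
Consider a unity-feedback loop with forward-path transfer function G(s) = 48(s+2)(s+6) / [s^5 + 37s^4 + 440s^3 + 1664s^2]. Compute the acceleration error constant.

Lowest-order denominator term is 1664s^2, so the open loop has 2 poles at the origin → type 2 system.
K_a = lim_{s→0} s^2·G(s) = 48·2·6 / 1664 = 9/26.

9/26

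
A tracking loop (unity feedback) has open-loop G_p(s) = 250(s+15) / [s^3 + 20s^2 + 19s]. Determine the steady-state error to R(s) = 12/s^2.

0.0608

Factoring s from the denominator leaves a polynomial with constant term 19, so the system is type 1.
K_v = lim_{s→0} s·G_p(s) = 250·15 / 19 = 3750/19.
e_ss = 12/K_v = 12/(3750/19) = 0.0608.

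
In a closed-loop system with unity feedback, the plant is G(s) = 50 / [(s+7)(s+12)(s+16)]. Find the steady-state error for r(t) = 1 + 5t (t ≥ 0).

infinity

The open loop has no poles at the origin → type 0 system. Taking each input component in turn:
  • 1: e_ss = 1/(1+K_p) with K_p=25/672 → 672/697.
  • 5t: a type-0 system cannot track it, e_ss → ∞.
The unbounded component dominates.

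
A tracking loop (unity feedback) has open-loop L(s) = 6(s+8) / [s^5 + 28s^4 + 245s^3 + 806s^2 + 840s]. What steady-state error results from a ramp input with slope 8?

Lowest-order denominator term is 840s, so the open loop has 1 pole at the origin → type 1 system.
K_v = lim_{s→0} s·L(s) = 6·8 / 840 = 2/35.
e_ss = 8/K_v = 8/(2/35) = 140.

140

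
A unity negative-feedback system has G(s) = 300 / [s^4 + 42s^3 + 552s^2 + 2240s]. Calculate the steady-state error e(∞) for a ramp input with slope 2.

224/15

Lowest-order denominator term is 2240s, so the open loop has 1 pole at the origin → type 1 system.
K_v = lim_{s→0} s·G(s) = 300 / 2240 = 15/112.
e_ss = 2/K_v = 2/(15/112) = 224/15.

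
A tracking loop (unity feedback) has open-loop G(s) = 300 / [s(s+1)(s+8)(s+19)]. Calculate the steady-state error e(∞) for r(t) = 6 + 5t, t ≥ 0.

38/15

The open loop has one pole at the origin → type 1 system. Treating each term separately:
  • 6: tracked with zero error.
  • 5t: e_ss = 5/K_v with K_v=75/38 → 38/15.
Total e_ss = 38/15.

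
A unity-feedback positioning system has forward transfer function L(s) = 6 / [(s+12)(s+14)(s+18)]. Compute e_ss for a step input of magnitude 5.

The open loop has no poles at the origin → type 0 system.
K_p = lim_{s→0} L(s) = 6 / (12·14·18) = 1/504.
e_ss = 5/(1 + K_p) = 5/(505/504) = 504/101.

504/101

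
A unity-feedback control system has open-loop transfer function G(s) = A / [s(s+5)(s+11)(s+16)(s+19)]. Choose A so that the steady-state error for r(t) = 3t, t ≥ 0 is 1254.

System type = 1 (one pole at s=0).
K_v = lim_{s→0} s·G(s) = A / (5·11·16·19) = (1/16720)·A.
e_ss = 3/K_v = 1254 ⇒ K_v = 1/418 ⇒ A = (1/418)/(1/16720) = 40.

40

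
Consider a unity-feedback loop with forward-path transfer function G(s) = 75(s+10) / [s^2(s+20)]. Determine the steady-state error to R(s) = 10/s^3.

System type = 2 (two poles at s=0).
K_a = lim_{s→0} s^2·G(s) = 75·10 / (20) = 37.5.
r(t) = 5t^2 gives R(s) = 10/s^3.
e_ss = 10/K_a = 10/37.5 = 4/15.

4/15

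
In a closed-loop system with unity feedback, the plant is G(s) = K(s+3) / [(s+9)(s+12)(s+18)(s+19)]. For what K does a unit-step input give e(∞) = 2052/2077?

G(s) has no factors of s in the denominator, so the system is type 0.
K_p = lim_{s→0} G(s) = K·3 / (9·12·18·19) = (1/12312)·K.
e_ss = 1/(1 + K_p) = 2052/2077 ⇒ 1 + (1/12312)·K = 2077/2052 ⇒ K = 150.

150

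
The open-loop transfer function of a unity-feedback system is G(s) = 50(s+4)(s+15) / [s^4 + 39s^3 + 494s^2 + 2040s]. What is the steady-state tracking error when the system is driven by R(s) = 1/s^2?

0.68

Factoring s from the denominator leaves a polynomial with constant term 2040, so the system is type 1.
K_v = lim_{s→0} s·G(s) = 50·4·15 / 2040 = 25/17.
e_ss = 1/K_v = 1/(25/17) = 0.68.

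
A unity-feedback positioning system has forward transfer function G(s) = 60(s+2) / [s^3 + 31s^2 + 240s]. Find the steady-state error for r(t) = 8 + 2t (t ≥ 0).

4

The denominator has no term below 240s — 1 pole at s=0, type 1. Treating each term separately:
  • 8: tracked with zero error.
  • 2t: e_ss = 2/K_v with K_v=0.5 → 4.
Total e_ss = 4.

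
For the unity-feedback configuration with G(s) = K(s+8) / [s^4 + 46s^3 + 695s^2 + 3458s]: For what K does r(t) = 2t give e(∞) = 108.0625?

The denominator has no term below 3458s — 1 pole at s=0, type 1.
K_v = lim_{s→0} s·G(s) = K·8 / 3458 = (4/1729)·K.
e_ss = 2/K_v = 108.0625 ⇒ K_v = 32/1729 ⇒ K = (32/1729)/(4/1729) = 8.

8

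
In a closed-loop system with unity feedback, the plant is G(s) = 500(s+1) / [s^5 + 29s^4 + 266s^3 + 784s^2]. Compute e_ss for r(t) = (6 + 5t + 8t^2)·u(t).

Factoring s^2 from the denominator leaves a polynomial with constant term 784, so the system is type 2. Treating each term separately:
  • 6: tracked with zero error.
  • 5t: tracked with zero error.
  • 8t^2: e_ss = 16/K_a with K_a=125/196 → 25.088.
Total e_ss = 25.088.

25.088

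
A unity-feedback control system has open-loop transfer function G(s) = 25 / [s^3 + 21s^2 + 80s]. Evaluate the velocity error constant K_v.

The denominator has no term below 80s — 1 pole at s=0, type 1.
K_v = lim_{s→0} s·G(s) = 25 / 80 = 0.3125.

0.3125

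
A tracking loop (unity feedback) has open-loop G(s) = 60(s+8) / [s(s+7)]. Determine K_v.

480/7

System type = 1 (one pole at s=0).
K_v = lim_{s→0} s·G(s) = 60·8 / (7) = 480/7.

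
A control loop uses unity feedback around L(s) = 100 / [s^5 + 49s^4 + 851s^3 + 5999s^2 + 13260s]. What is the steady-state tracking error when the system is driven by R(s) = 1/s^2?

Lowest-order denominator term is 13260s, so the open loop has 1 pole at the origin → type 1 system.
K_v = lim_{s→0} s·L(s) = 100 / 13260 = 5/663.
e_ss = 1/K_v = 1/(5/663) = 132.6.

132.6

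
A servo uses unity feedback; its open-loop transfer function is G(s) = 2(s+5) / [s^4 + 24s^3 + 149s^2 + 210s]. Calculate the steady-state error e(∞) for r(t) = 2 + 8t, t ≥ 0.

168

Factoring s from the denominator leaves a polynomial with constant term 210, so the system is type 1. Taking each input component in turn:
  • 2: tracked with zero error.
  • 8t: e_ss = 8/K_v with K_v=1/21 → 168.
Total e_ss = 168.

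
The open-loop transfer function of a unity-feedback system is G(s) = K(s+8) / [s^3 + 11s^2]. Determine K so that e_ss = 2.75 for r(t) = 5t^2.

The denominator has no term below 11s^2 — 2 poles at s=0, type 2.
K_a = lim_{s→0} s^2·G(s) = K·8 / 11 = (8/11)·K.
e_ss = 10/K_a = 2.75 ⇒ K_a = 40/11 ⇒ K = (40/11)/(8/11) = 5.

5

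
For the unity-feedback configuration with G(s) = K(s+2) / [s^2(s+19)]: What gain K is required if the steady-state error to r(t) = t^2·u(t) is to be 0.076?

250

Two free integrators in G(s): this is a type 2 system.
K_a = lim_{s→0} s^2·G(s) = K·2 / (19) = (2/19)·K.
e_ss = 2/K_a = 0.076 ⇒ K_a = 500/19 ⇒ K = (500/19)/(2/19) = 250.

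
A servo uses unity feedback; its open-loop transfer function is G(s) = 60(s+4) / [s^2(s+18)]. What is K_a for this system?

40/3

The open loop has two poles at the origin → type 2 system.
K_a = lim_{s→0} s^2·G(s) = 60·4 / (18) = 40/3.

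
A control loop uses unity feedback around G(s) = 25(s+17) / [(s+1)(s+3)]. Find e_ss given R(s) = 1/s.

No free integrators in G(s): this is a type 0 system.
K_p = lim_{s→0} G(s) = 25·17 / (1·3) = 425/3.
e_ss = 1/(1 + K_p) = 1/(428/3) = 3/428.

3/428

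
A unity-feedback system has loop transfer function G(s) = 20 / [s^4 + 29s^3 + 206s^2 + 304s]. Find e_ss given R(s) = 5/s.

0

The denominator has no term below 304s — 1 pole at s=0, type 1.
K_p = ∞ for a type-1 system; e_ss to a step is zero.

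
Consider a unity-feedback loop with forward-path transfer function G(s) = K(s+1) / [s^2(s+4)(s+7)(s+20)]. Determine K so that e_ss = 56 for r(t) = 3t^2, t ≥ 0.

Two free integrators in G(s): this is a type 2 system.
K_a = lim_{s→0} s^2·G(s) = K·1 / (4·7·20) = (1/560)·K.
e_ss = 6/K_a = 56 ⇒ K_a = 3/28 ⇒ K = (3/28)/(1/560) = 60.

60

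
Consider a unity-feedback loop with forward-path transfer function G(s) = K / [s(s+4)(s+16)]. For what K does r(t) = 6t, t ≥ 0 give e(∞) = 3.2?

One free integrator in G(s): this is a type 1 system.
K_v = lim_{s→0} s·G(s) = K / (4·16) = (1/64)·K.
e_ss = 6/K_v = 3.2 ⇒ K_v = 1.875 ⇒ K = 1.875/(1/64) = 120.

120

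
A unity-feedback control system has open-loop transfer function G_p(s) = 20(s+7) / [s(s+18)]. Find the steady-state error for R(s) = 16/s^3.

infinity

System type = 1 (one pole at s=0).
For a type-1 system K_a = 0, so e_ss to a parabolic input is unbounded.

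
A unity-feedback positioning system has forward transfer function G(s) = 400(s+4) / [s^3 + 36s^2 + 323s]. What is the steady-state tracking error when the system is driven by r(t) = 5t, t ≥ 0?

Factoring s from the denominator leaves a polynomial with constant term 323, so the system is type 1.
K_v = lim_{s→0} s·G(s) = 400·4 / 323 = 1600/323.
e_ss = 5/K_v = 5/(1600/323) = 323/320.

323/320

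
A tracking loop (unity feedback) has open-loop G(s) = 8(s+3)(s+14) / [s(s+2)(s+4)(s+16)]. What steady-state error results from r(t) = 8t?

One free integrator in G(s): this is a type 1 system.
K_v = lim_{s→0} s·G(s) = 8·3·14 / (2·4·16) = 2.625.
e_ss = 8/K_v = 8/2.625 = 64/21.

64/21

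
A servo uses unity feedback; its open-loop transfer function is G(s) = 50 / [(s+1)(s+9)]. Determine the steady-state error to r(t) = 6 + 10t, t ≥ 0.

infinity

No free integrators in G(s): this is a type 0 system. Taking each input component in turn:
  • 6: e_ss = 6/(1+K_p) with K_p=50/9 → 54/59.
  • 10t: a type-0 system cannot track it, e_ss → ∞.
The unbounded component dominates.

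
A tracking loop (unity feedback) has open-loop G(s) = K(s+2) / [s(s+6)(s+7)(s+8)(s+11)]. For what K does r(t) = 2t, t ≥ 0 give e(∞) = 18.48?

The open loop has one pole at the origin → type 1 system.
K_v = lim_{s→0} s·G(s) = K·2 / (6·7·8·11) = (1/1848)·K.
e_ss = 2/K_v = 18.48 ⇒ K_v = 25/231 ⇒ K = (25/231)/(1/1848) = 200.

200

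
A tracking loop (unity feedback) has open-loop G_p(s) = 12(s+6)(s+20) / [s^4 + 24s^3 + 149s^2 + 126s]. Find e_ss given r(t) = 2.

0

Lowest-order denominator term is 126s, so the open loop has 1 pole at the origin → type 1 system.
K_p = ∞ for a type-1 system; e_ss to a step is zero.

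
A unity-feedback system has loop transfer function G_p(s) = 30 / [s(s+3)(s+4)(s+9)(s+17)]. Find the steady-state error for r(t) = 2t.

One free integrator in G_p(s): this is a type 1 system.
K_v = lim_{s→0} s·G_p(s) = 30 / (3·4·9·17) = 5/306.
e_ss = 2/K_v = 2/(5/306) = 122.4.

122.4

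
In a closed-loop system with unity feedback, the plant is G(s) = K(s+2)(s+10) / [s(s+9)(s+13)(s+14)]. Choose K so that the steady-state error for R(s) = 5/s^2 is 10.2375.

40

One free integrator in G(s): this is a type 1 system.
K_v = lim_{s→0} s·G(s) = K·2·10 / (9·13·14) = (10/819)·K.
e_ss = 5/K_v = 10.2375 ⇒ K_v = 400/819 ⇒ K = (400/819)/(10/819) = 40.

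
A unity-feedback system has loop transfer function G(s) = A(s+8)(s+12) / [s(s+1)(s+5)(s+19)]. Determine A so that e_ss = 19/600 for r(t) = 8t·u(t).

System type = 1 (one pole at s=0).
K_v = lim_{s→0} s·G(s) = A·8·12 / (1·5·19) = (96/95)·A.
e_ss = 8/K_v = 19/600 ⇒ K_v = 4800/19 ⇒ A = (4800/19)/(96/95) = 250.

250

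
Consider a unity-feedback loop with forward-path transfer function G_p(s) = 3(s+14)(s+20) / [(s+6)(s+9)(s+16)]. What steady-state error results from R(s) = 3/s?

G_p(s) has no factors of s in the denominator, so the system is type 0.
K_p = lim_{s→0} G_p(s) = 3·14·20 / (6·9·16) = 35/36.
e_ss = 3/(1 + K_p) = 3/(71/36) = 108/71.

108/71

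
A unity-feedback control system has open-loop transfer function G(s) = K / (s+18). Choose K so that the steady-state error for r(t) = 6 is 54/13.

No free integrators in G(s): this is a type 0 system.
K_p = lim_{s→0} G(s) = K / (18) = (1/18)·K.
e_ss = 6/(1 + K_p) = 54/13 ⇒ 1 + (1/18)·K = 13/9 ⇒ K = 8.

8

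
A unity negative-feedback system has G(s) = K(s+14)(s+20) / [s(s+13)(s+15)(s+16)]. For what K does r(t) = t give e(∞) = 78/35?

5

G(s) has one factor of s in the denominator, so the system is type 1.
K_v = lim_{s→0} s·G(s) = K·14·20 / (13·15·16) = (7/78)·K.
e_ss = 1/K_v = 78/35 ⇒ K_v = 35/78 ⇒ K = (35/78)/(7/78) = 5.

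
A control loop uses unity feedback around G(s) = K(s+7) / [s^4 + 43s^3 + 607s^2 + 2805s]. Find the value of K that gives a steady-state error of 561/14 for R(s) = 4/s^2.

40

Factoring s from the denominator leaves a polynomial with constant term 2805, so the system is type 1.
K_v = lim_{s→0} s·G(s) = K·7 / 2805 = (7/2805)·K.
e_ss = 4/K_v = 561/14 ⇒ K_v = 56/561 ⇒ K = (56/561)/(7/2805) = 40.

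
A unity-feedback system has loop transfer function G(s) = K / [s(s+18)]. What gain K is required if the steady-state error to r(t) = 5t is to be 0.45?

200

G(s) has one factor of s in the denominator, so the system is type 1.
K_v = lim_{s→0} s·G(s) = K / (18) = (1/18)·K.
e_ss = 5/K_v = 0.45 ⇒ K_v = 100/9 ⇒ K = (100/9)/(1/18) = 200.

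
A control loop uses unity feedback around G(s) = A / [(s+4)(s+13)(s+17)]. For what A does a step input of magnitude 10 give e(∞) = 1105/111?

4

G(s) has no factors of s in the denominator, so the system is type 0.
K_p = lim_{s→0} G(s) = A / (4·13·17) = (1/884)·A.
e_ss = 10/(1 + K_p) = 1105/111 ⇒ 1 + (1/884)·A = 222/221 ⇒ A = 4.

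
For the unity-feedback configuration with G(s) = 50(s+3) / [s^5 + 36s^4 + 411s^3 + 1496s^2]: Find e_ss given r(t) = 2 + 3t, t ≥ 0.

Lowest-order denominator term is 1496s^2, so the open loop has 2 poles at the origin → type 2 system. By superposition:
  • 2: tracked with zero error.
  • 3t: tracked with zero error.
Total e_ss = 0.

0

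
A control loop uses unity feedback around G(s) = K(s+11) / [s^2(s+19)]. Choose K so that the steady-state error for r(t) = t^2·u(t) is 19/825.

150

The open loop has two poles at the origin → type 2 system.
K_a = lim_{s→0} s^2·G(s) = K·11 / (19) = (11/19)·K.
e_ss = 2/K_a = 19/825 ⇒ K_a = 1650/19 ⇒ K = (1650/19)/(11/19) = 150.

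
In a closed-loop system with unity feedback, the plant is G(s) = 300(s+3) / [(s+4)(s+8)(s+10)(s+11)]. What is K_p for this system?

45/176

The open loop has no poles at the origin → type 0 system.
K_p = lim_{s→0} G(s) = 300·3 / (4·8·10·11) = 45/176.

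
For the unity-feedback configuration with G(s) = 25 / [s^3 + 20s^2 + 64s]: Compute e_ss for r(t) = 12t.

30.72

The denominator has no term below 64s — 1 pole at s=0, type 1.
K_v = lim_{s→0} s·G(s) = 25 / 64 = 25/64.
e_ss = 12/K_v = 12/(25/64) = 30.72.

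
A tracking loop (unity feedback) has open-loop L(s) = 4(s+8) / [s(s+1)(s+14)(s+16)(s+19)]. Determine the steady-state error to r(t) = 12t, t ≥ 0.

The open loop has one pole at the origin → type 1 system.
K_v = lim_{s→0} s·L(s) = 4·8 / (1·14·16·19) = 1/133.
e_ss = 12/K_v = 12/(1/133) = 1596.

1596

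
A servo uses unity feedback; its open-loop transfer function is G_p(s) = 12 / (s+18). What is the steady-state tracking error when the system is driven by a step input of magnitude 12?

7.2

No free integrators in G_p(s): this is a type 0 system.
K_p = lim_{s→0} G_p(s) = 12 / (18) = 2/3.
e_ss = 12/(1 + K_p) = 12/(5/3) = 7.2.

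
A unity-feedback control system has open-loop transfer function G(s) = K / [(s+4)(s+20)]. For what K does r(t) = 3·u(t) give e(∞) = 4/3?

100

System type = 0 (no poles at s=0).
K_p = lim_{s→0} G(s) = K / (4·20) = 0.0125·K.
e_ss = 3/(1 + K_p) = 4/3 ⇒ 1 + 0.0125·K = 2.25 ⇒ K = 100.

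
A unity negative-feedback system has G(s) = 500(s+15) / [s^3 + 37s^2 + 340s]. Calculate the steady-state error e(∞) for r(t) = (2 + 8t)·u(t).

136/375

Lowest-order denominator term is 340s, so the open loop has 1 pole at the origin → type 1 system. Taking each input component in turn:
  • 2: tracked with zero error.
  • 8t: e_ss = 8/K_v with K_v=375/17 → 136/375.
Total e_ss = 136/375.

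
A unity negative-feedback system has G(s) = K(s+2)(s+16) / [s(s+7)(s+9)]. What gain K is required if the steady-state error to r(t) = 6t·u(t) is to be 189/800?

The open loop has one pole at the origin → type 1 system.
K_v = lim_{s→0} s·G(s) = K·2·16 / (7·9) = (32/63)·K.
e_ss = 6/K_v = 189/800 ⇒ K_v = 1600/63 ⇒ K = (1600/63)/(32/63) = 50.

50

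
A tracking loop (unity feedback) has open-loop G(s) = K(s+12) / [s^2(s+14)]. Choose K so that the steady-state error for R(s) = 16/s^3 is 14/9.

12

Two free integrators in G(s): this is a type 2 system.
K_a = lim_{s→0} s^2·G(s) = K·12 / (14) = (6/7)·K.
e_ss = 16/K_a = 14/9 ⇒ K_a = 72/7 ⇒ K = (72/7)/(6/7) = 12.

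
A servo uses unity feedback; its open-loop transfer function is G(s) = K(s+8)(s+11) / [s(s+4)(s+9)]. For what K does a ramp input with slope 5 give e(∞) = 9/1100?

250

System type = 1 (one pole at s=0).
K_v = lim_{s→0} s·G(s) = K·8·11 / (4·9) = (22/9)·K.
e_ss = 5/K_v = 9/1100 ⇒ K_v = 5500/9 ⇒ K = (5500/9)/(22/9) = 250.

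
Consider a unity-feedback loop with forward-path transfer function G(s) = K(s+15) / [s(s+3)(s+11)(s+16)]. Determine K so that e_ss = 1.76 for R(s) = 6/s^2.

120

One free integrator in G(s): this is a type 1 system.
K_v = lim_{s→0} s·G(s) = K·15 / (3·11·16) = (5/176)·K.
e_ss = 6/K_v = 1.76 ⇒ K_v = 75/22 ⇒ K = (75/22)/(5/176) = 120.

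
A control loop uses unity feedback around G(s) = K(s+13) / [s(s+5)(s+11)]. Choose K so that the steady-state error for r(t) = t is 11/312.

The open loop has one pole at the origin → type 1 system.
K_v = lim_{s→0} s·G(s) = K·13 / (5·11) = (13/55)·K.
e_ss = 1/K_v = 11/312 ⇒ K_v = 312/11 ⇒ K = (312/11)/(13/55) = 120.

120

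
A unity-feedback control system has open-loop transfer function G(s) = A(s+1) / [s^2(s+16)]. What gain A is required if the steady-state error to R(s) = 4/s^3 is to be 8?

8

The open loop has two poles at the origin → type 2 system.
K_a = lim_{s→0} s^2·G(s) = A·1 / (16) = 0.0625·A.
e_ss = 4/K_a = 8 ⇒ K_a = 0.5 ⇒ A = 0.5/0.0625 = 8.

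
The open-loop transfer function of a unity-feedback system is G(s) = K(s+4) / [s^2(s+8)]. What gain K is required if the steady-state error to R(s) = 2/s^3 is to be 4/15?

The open loop has two poles at the origin → type 2 system.
K_a = lim_{s→0} s^2·G(s) = K·4 / (8) = 0.5·K.
e_ss = 2/K_a = 4/15 ⇒ K_a = 7.5 ⇒ K = 7.5/0.5 = 15.

15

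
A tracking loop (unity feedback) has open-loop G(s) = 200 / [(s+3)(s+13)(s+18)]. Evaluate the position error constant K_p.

100/351

G(s) has no factors of s in the denominator, so the system is type 0.
K_p = lim_{s→0} G(s) = 200 / (3·13·18) = 100/351.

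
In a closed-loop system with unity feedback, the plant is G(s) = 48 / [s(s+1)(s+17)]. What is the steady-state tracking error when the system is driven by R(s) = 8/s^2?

17/6

G(s) has one factor of s in the denominator, so the system is type 1.
K_v = lim_{s→0} s·G(s) = 48 / (1·17) = 48/17.
e_ss = 8/K_v = 8/(48/17) = 17/6.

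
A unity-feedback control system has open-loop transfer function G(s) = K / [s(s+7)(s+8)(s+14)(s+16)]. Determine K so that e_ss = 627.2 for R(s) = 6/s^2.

The open loop has one pole at the origin → type 1 system.
K_v = lim_{s→0} s·G(s) = K / (7·8·14·16) = (1/12544)·K.
e_ss = 6/K_v = 627.2 ⇒ K_v = 15/1568 ⇒ K = (15/1568)/(1/12544) = 120.

120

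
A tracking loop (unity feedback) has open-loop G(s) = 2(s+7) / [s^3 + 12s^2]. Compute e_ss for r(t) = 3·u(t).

0

Lowest-order denominator term is 12s^2, so the open loop has 2 poles at the origin → type 2 system.
A type-2 system has K_p = ∞, so it tracks a step input with zero steady-state error.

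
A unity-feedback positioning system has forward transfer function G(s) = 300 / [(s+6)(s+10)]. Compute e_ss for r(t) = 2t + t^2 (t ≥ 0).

The open loop has no poles at the origin → type 0 system. Treating each term separately:
  • 2t: a type-0 system cannot track it, e_ss → ∞.
  • t^2: a type-0 system cannot track it, e_ss → ∞.
The unbounded component dominates.

infinity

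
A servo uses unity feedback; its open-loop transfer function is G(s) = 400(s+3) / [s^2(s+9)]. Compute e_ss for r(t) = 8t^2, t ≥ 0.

0.12

G(s) has two factors of s in the denominator, so the system is type 2.
K_a = lim_{s→0} s^2·G(s) = 400·3 / (9) = 400/3.
r(t) = 8t^2 gives R(s) = 16/s^3.
e_ss = 16/K_a = 16/(400/3) = 0.12.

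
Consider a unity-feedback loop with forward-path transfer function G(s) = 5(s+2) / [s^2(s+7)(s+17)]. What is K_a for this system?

The open loop has two poles at the origin → type 2 system.
K_a = lim_{s→0} s^2·G(s) = 5·2 / (7·17) = 10/119.

10/119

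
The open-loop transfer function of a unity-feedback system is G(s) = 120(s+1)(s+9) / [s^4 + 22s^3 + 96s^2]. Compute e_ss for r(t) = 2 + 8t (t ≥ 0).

The denominator has no term below 96s^2 — 2 poles at s=0, type 2. By superposition:
  • 2: tracked with zero error.
  • 8t: tracked with zero error.
Total e_ss = 0.

0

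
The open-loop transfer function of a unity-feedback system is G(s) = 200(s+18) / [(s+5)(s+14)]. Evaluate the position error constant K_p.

The open loop has no poles at the origin → type 0 system.
K_p = lim_{s→0} G(s) = 200·18 / (5·14) = 360/7.

360/7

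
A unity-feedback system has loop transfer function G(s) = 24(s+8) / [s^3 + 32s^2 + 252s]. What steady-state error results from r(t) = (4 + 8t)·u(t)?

The denominator has no term below 252s — 1 pole at s=0, type 1. Treating each term separately:
  • 4: tracked with zero error.
  • 8t: e_ss = 8/K_v with K_v=16/21 → 10.5.
Total e_ss = 10.5.

10.5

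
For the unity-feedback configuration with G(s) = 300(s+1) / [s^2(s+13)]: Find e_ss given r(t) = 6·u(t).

0

The open loop has two poles at the origin → type 2 system.
K_p = ∞ for a type-2 system; e_ss to a step is zero.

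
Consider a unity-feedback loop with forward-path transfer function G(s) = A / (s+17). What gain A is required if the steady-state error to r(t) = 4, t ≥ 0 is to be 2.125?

15

The open loop has no poles at the origin → type 0 system.
K_p = lim_{s→0} G(s) = A / (17) = (1/17)·A.
e_ss = 4/(1 + K_p) = 2.125 ⇒ 1 + (1/17)·A = 32/17 ⇒ A = 15.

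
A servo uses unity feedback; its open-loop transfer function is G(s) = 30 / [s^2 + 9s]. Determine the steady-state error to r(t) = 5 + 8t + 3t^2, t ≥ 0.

infinity

The denominator has no term below 9s — 1 pole at s=0, type 1. Taking each input component in turn:
  • 5: tracked with zero error.
  • 8t: e_ss = 8/K_v with K_v=10/3 → 2.4.
  • 3t^2: a type-1 system cannot track it, e_ss → ∞.
The unbounded component dominates.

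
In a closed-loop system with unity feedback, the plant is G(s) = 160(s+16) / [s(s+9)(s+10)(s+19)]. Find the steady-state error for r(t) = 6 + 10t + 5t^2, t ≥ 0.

System type = 1 (one pole at s=0). Treating each term separately:
  • 6: tracked with zero error.
  • 10t: e_ss = 10/K_v with K_v=256/171 → 855/128.
  • 5t^2: a type-1 system cannot track it, e_ss → ∞.
The unbounded component dominates.

infinity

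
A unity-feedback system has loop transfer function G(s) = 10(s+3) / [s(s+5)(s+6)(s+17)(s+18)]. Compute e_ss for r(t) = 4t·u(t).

System type = 1 (one pole at s=0).
K_v = lim_{s→0} s·G(s) = 10·3 / (5·6·17·18) = 1/306.
e_ss = 4/K_v = 4/(1/306) = 1224.

1224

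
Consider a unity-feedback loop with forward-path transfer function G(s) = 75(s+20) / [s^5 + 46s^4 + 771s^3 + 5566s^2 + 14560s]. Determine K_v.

75/728

Lowest-order denominator term is 14560s, so the open loop has 1 pole at the origin → type 1 system.
K_v = lim_{s→0} s·G(s) = 75·20 / 14560 = 75/728.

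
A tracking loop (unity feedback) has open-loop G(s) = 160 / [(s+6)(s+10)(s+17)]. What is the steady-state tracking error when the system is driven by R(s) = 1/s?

G(s) has no factors of s in the denominator, so the system is type 0.
K_p = lim_{s→0} G(s) = 160 / (6·10·17) = 8/51.
e_ss = 1/(1 + K_p) = 1/(59/51) = 51/59.

51/59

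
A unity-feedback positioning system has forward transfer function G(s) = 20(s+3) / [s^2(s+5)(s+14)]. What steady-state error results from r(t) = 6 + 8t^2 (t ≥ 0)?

56/3

G(s) has two factors of s in the denominator, so the system is type 2. By superposition:
  • 6: tracked with zero error.
  • 8t^2: e_ss = 16/K_a with K_a=6/7 → 56/3.
Total e_ss = 56/3.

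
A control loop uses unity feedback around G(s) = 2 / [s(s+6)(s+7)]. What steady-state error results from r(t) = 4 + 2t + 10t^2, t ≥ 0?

One free integrator in G(s): this is a type 1 system. Treating each term separately:
  • 4: tracked with zero error.
  • 2t: e_ss = 2/K_v with K_v=1/21 → 42.
  • 10t^2: a type-1 system cannot track it, e_ss → ∞.
The unbounded component dominates.

infinity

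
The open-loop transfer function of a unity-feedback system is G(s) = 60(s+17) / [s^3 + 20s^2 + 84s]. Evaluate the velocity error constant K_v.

Factoring s from the denominator leaves a polynomial with constant term 84, so the system is type 1.
K_v = lim_{s→0} s·G(s) = 60·17 / 84 = 85/7.

85/7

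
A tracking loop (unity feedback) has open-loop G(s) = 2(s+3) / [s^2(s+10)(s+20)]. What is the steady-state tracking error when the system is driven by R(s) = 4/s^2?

0

The open loop has two poles at the origin → type 2 system.
K_v = ∞ for a type-2 system; e_ss to a ramp is zero.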